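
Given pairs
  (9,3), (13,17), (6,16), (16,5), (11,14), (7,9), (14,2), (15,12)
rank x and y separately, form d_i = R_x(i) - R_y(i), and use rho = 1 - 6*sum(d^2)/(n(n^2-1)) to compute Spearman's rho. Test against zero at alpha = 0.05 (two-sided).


Step 1: Rank x and y separately (midranks; no ties here).
rank(x): 9->3, 13->5, 6->1, 16->8, 11->4, 7->2, 14->6, 15->7
rank(y): 3->2, 17->8, 16->7, 5->3, 14->6, 9->4, 2->1, 12->5
Step 2: d_i = R_x(i) - R_y(i); compute d_i^2.
  (3-2)^2=1, (5-8)^2=9, (1-7)^2=36, (8-3)^2=25, (4-6)^2=4, (2-4)^2=4, (6-1)^2=25, (7-5)^2=4
sum(d^2) = 108.
Step 3: rho = 1 - 6*108 / (8*(8^2 - 1)) = 1 - 648/504 = -0.285714.
Step 4: Under H0, t = rho * sqrt((n-2)/(1-rho^2)) = -0.7303 ~ t(6).
Step 5: Two-sided p-value from the t-distribution with 6 df = 0.492726.
Step 6: alpha = 0.05. fail to reject H0.

rho = -0.2857, p = 0.492726, fail to reject H0 at alpha = 0.05.


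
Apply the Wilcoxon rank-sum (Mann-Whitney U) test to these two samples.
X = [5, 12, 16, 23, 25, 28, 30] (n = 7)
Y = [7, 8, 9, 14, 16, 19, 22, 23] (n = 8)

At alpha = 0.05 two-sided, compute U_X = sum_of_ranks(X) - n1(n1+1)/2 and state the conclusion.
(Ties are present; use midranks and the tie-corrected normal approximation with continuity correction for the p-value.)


Step 1: Combine and sort all 15 observations; assign midranks.
sorted (value, group): (5,X), (7,Y), (8,Y), (9,Y), (12,X), (14,Y), (16,X), (16,Y), (19,Y), (22,Y), (23,X), (23,Y), (25,X), (28,X), (30,X)
ranks: 5->1, 7->2, 8->3, 9->4, 12->5, 14->6, 16->7.5, 16->7.5, 19->9, 22->10, 23->11.5, 23->11.5, 25->13, 28->14, 30->15
Step 2: Rank sum for X: R1 = 1 + 5 + 7.5 + 11.5 + 13 + 14 + 15 = 67.
Step 3: U_X = R1 - n1(n1+1)/2 = 67 - 7*8/2 = 67 - 28 = 39.
       U_Y = n1*n2 - U_X = 56 - 39 = 17.
Step 4: Ties are present, so use the tie-corrected normal approximation (with continuity correction) for the p-value.
Step 5: p-value = 0.223485; compare to alpha = 0.05. fail to reject H0.

U_X = 39, p = 0.223485, fail to reject H0 at alpha = 0.05.


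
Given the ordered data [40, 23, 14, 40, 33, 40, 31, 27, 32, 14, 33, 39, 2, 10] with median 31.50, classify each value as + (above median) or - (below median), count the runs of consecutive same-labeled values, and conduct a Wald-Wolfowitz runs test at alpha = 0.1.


Step 1: Compute median = 31.50; label A = above, B = below.
Labels in order: ABBAAABBABAABB  (n_A = 7, n_B = 7)
Step 2: Count runs R = 8.
Step 3: Under H0 (random ordering), E[R] = 2*n_A*n_B/(n_A+n_B) + 1 = 2*7*7/14 + 1 = 8.0000.
        Var[R] = 2*n_A*n_B*(2*n_A*n_B - n_A - n_B) / ((n_A+n_B)^2 * (n_A+n_B-1)) = 8232/2548 = 3.2308.
        SD[R] = 1.7974.
Step 4: R = E[R], so z = 0 with no continuity correction.
Step 5: Two-sided p-value via normal approximation = 2*(1 - Phi(|z|)) = 1.000000.
Step 6: alpha = 0.1. fail to reject H0.

R = 8, z = 0.0000, p = 1.000000, fail to reject H0.


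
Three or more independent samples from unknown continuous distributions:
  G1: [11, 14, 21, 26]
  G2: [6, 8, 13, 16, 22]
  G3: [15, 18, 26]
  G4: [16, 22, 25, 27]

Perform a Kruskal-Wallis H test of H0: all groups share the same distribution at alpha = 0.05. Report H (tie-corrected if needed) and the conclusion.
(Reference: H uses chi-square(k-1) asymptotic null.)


Step 1: Combine all N = 16 observations and assign midranks.
sorted (value, group, rank): (6,G2,1), (8,G2,2), (11,G1,3), (13,G2,4), (14,G1,5), (15,G3,6), (16,G2,7.5), (16,G4,7.5), (18,G3,9), (21,G1,10), (22,G2,11.5), (22,G4,11.5), (25,G4,13), (26,G1,14.5), (26,G3,14.5), (27,G4,16)
Step 2: Sum ranks within each group.
R_1 = 32.5 (n_1 = 4)
R_2 = 26 (n_2 = 5)
R_3 = 29.5 (n_3 = 3)
R_4 = 48 (n_4 = 4)
Step 3: H = 12/(N(N+1)) * sum(R_i^2/n_i) - 3(N+1)
     = 12/(16*17) * (32.5^2/4 + 26^2/5 + 29.5^2/3 + 48^2/4) - 3*17
     = 0.044118 * 1265.35 - 51
     = 4.824081.
Step 4: Ties present; correction factor C = 1 - 18/(16^3 - 16) = 0.995588. Corrected H = 4.824081 / 0.995588 = 4.845458.
Step 5: Under H0, H ~ chi^2(3); p-value = 0.183470.
Step 6: alpha = 0.05. fail to reject H0.

H = 4.8455, df = 3, p = 0.183470, fail to reject H0.


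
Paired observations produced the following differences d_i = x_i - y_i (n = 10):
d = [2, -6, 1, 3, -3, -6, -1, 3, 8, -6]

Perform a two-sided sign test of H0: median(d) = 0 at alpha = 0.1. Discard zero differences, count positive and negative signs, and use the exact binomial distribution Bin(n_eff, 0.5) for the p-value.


Step 1: Discard zero differences. Original n = 10; n_eff = number of nonzero differences = 10.
Nonzero differences (with sign): +2, -6, +1, +3, -3, -6, -1, +3, +8, -6
Step 2: Count signs: positive = 5, negative = 5.
Step 3: Under H0: P(positive) = 0.5, so the number of positives S ~ Bin(10, 0.5).
Step 4: Two-sided exact p-value = sum of Bin(10,0.5) probabilities at or below the observed probability = 1.000000.
Step 5: alpha = 0.1. fail to reject H0.

n_eff = 10, pos = 5, neg = 5, p = 1.000000, fail to reject H0.


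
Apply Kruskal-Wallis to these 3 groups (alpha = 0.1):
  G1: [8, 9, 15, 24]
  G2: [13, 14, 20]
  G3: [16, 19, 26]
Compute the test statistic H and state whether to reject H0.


Step 1: Combine all N = 10 observations and assign midranks.
sorted (value, group, rank): (8,G1,1), (9,G1,2), (13,G2,3), (14,G2,4), (15,G1,5), (16,G3,6), (19,G3,7), (20,G2,8), (24,G1,9), (26,G3,10)
Step 2: Sum ranks within each group.
R_1 = 17 (n_1 = 4)
R_2 = 15 (n_2 = 3)
R_3 = 23 (n_3 = 3)
Step 3: H = 12/(N(N+1)) * sum(R_i^2/n_i) - 3(N+1)
     = 12/(10*11) * (17^2/4 + 15^2/3 + 23^2/3) - 3*11
     = 0.109091 * 323.583 - 33
     = 2.300000.
Step 4: No ties, so H is used without correction.
Step 5: Under H0, H ~ chi^2(2); p-value = 0.316637.
Step 6: alpha = 0.1. fail to reject H0.

H = 2.3000, df = 2, p = 0.316637, fail to reject H0.


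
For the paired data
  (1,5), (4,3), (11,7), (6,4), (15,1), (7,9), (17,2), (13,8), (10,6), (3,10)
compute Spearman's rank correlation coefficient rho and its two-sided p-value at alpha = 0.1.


Step 1: Rank x and y separately (midranks; no ties here).
rank(x): 1->1, 4->3, 11->7, 6->4, 15->9, 7->5, 17->10, 13->8, 10->6, 3->2
rank(y): 5->5, 3->3, 7->7, 4->4, 1->1, 9->9, 2->2, 8->8, 6->6, 10->10
Step 2: d_i = R_x(i) - R_y(i); compute d_i^2.
  (1-5)^2=16, (3-3)^2=0, (7-7)^2=0, (4-4)^2=0, (9-1)^2=64, (5-9)^2=16, (10-2)^2=64, (8-8)^2=0, (6-6)^2=0, (2-10)^2=64
sum(d^2) = 224.
Step 3: rho = 1 - 6*224 / (10*(10^2 - 1)) = 1 - 1344/990 = -0.357576.
Step 4: Under H0, t = rho * sqrt((n-2)/(1-rho^2)) = -1.0830 ~ t(8).
Step 5: Two-sided p-value from the t-distribution with 8 df = 0.310376.
Step 6: alpha = 0.1. fail to reject H0.

rho = -0.3576, p = 0.310376, fail to reject H0 at alpha = 0.1.


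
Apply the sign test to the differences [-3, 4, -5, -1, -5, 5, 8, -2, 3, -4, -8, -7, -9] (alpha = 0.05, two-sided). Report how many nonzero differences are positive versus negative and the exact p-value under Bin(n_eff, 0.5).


Step 1: Discard zero differences. Original n = 13; n_eff = number of nonzero differences = 13.
Nonzero differences (with sign): -3, +4, -5, -1, -5, +5, +8, -2, +3, -4, -8, -7, -9
Step 2: Count signs: positive = 4, negative = 9.
Step 3: Under H0: P(positive) = 0.5, so the number of positives S ~ Bin(13, 0.5).
Step 4: Two-sided exact p-value = sum of Bin(13,0.5) probabilities at or below the observed probability = 0.266846.
Step 5: alpha = 0.05. fail to reject H0.

n_eff = 13, pos = 4, neg = 9, p = 0.266846, fail to reject H0.


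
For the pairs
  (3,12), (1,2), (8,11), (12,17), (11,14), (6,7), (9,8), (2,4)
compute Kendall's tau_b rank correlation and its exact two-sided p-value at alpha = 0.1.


Step 1: Enumerate the 28 unordered pairs (i,j) with i<j and classify each by sign(x_j-x_i) * sign(y_j-y_i).
  (1,2):dx=-2,dy=-10->C; (1,3):dx=+5,dy=-1->D; (1,4):dx=+9,dy=+5->C; (1,5):dx=+8,dy=+2->C
  (1,6):dx=+3,dy=-5->D; (1,7):dx=+6,dy=-4->D; (1,8):dx=-1,dy=-8->C; (2,3):dx=+7,dy=+9->C
  (2,4):dx=+11,dy=+15->C; (2,5):dx=+10,dy=+12->C; (2,6):dx=+5,dy=+5->C; (2,7):dx=+8,dy=+6->C
  (2,8):dx=+1,dy=+2->C; (3,4):dx=+4,dy=+6->C; (3,5):dx=+3,dy=+3->C; (3,6):dx=-2,dy=-4->C
  (3,7):dx=+1,dy=-3->D; (3,8):dx=-6,dy=-7->C; (4,5):dx=-1,dy=-3->C; (4,6):dx=-6,dy=-10->C
  (4,7):dx=-3,dy=-9->C; (4,8):dx=-10,dy=-13->C; (5,6):dx=-5,dy=-7->C; (5,7):dx=-2,dy=-6->C
  (5,8):dx=-9,dy=-10->C; (6,7):dx=+3,dy=+1->C; (6,8):dx=-4,dy=-3->C; (7,8):dx=-7,dy=-4->C
Step 2: C = 24, D = 4, total pairs = 28.
Step 3: tau = (C - D)/(n(n-1)/2) = (24 - 4)/28 = 0.714286.
Step 4: Exact two-sided p-value (enumerate n! = 40320 permutations of y under H0): p = 0.014137.
Step 5: alpha = 0.1. reject H0.

tau_b = 0.7143 (C=24, D=4), p = 0.014137, reject H0.


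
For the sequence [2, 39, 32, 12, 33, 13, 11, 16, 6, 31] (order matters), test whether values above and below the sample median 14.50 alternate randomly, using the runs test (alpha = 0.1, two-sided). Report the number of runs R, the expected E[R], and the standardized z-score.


Step 1: Compute median = 14.50; label A = above, B = below.
Labels in order: BAABABBABA  (n_A = 5, n_B = 5)
Step 2: Count runs R = 8.
Step 3: Under H0 (random ordering), E[R] = 2*n_A*n_B/(n_A+n_B) + 1 = 2*5*5/10 + 1 = 6.0000.
        Var[R] = 2*n_A*n_B*(2*n_A*n_B - n_A - n_B) / ((n_A+n_B)^2 * (n_A+n_B-1)) = 2000/900 = 2.2222.
        SD[R] = 1.4907.
Step 4: Continuity-corrected z = (R - 0.5 - E[R]) / SD[R] = (8 - 0.5 - 6.0000) / 1.4907 = 1.0062.
Step 5: Two-sided p-value via normal approximation = 2*(1 - Phi(|z|)) = 0.314305.
Step 6: alpha = 0.1. fail to reject H0.

R = 8, z = 1.0062, p = 0.314305, fail to reject H0.


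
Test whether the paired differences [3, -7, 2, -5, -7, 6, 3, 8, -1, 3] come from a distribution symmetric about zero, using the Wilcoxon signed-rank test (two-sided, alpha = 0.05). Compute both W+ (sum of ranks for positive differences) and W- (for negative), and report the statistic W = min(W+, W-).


Step 1: Drop any zero differences (none here) and take |d_i|.
|d| = [3, 7, 2, 5, 7, 6, 3, 8, 1, 3]
Step 2: Midrank |d_i| (ties get averaged ranks).
ranks: |3|->4, |7|->8.5, |2|->2, |5|->6, |7|->8.5, |6|->7, |3|->4, |8|->10, |1|->1, |3|->4
Step 3: Attach original signs; sum ranks with positive sign and with negative sign.
W+ = 4 + 2 + 7 + 4 + 10 + 4 = 31
W- = 8.5 + 6 + 8.5 + 1 = 24
(Check: W+ + W- = 55 should equal n(n+1)/2 = 55.)
Step 4: Test statistic W = min(W+, W-) = 24.
Step 5: Ties in |d|, so use the tie-corrected normal approximation.
        E[W] = n(n+1)/4 = 10*11/4 = 27.5.
        Tie groups: |d|=3 (t=3), |d|=7 (t=2); sum(t^3 - t) = 30.
        Var[W] = n(n+1)(2n+1)/24 - sum(t^3-t)/48 = 2310/24 - 30/48 = 95.625.
        z = (W - E[W]) / sqrt(Var[W]) = (24 - 27.5) / 9.7788 = -0.3579.
        Two-sided p = 2*Phi(z) = 0.720405.
Step 6: alpha = 0.05. fail to reject H0.

W+ = 31, W- = 24, W = min = 24, p = 0.720405, fail to reject H0.


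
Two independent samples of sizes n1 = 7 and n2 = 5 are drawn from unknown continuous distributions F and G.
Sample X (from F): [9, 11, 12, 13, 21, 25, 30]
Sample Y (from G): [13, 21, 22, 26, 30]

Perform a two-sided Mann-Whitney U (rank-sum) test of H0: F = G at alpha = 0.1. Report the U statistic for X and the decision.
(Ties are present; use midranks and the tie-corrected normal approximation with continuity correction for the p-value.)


Step 1: Combine and sort all 12 observations; assign midranks.
sorted (value, group): (9,X), (11,X), (12,X), (13,X), (13,Y), (21,X), (21,Y), (22,Y), (25,X), (26,Y), (30,X), (30,Y)
ranks: 9->1, 11->2, 12->3, 13->4.5, 13->4.5, 21->6.5, 21->6.5, 22->8, 25->9, 26->10, 30->11.5, 30->11.5
Step 2: Rank sum for X: R1 = 1 + 2 + 3 + 4.5 + 6.5 + 9 + 11.5 = 37.5.
Step 3: U_X = R1 - n1(n1+1)/2 = 37.5 - 7*8/2 = 37.5 - 28 = 9.5.
       U_Y = n1*n2 - U_X = 35 - 9.5 = 25.5.
Step 4: Ties are present, so use the tie-corrected normal approximation (with continuity correction) for the p-value.
Step 5: p-value = 0.220788; compare to alpha = 0.1. fail to reject H0.

U_X = 9.5, p = 0.220788, fail to reject H0 at alpha = 0.1.


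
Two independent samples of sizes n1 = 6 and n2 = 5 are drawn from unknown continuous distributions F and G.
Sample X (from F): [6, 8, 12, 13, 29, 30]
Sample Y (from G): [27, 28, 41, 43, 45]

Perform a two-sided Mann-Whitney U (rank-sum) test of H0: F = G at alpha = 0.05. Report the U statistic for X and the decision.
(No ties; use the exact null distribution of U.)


Step 1: Combine and sort all 11 observations; assign midranks.
sorted (value, group): (6,X), (8,X), (12,X), (13,X), (27,Y), (28,Y), (29,X), (30,X), (41,Y), (43,Y), (45,Y)
ranks: 6->1, 8->2, 12->3, 13->4, 27->5, 28->6, 29->7, 30->8, 41->9, 43->10, 45->11
Step 2: Rank sum for X: R1 = 1 + 2 + 3 + 4 + 7 + 8 = 25.
Step 3: U_X = R1 - n1(n1+1)/2 = 25 - 6*7/2 = 25 - 21 = 4.
       U_Y = n1*n2 - U_X = 30 - 4 = 26.
Step 4: No ties, so the exact null distribution of U (based on enumerating the C(11,6) = 462 equally likely rank assignments) gives the two-sided p-value.
Step 5: p-value = 0.051948; compare to alpha = 0.05. fail to reject H0.

U_X = 4, p = 0.051948, fail to reject H0 at alpha = 0.05.


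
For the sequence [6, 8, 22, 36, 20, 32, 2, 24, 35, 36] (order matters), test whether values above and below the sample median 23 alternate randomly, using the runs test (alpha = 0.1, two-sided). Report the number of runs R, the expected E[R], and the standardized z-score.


Step 1: Compute median = 23; label A = above, B = below.
Labels in order: BBBABABAAA  (n_A = 5, n_B = 5)
Step 2: Count runs R = 6.
Step 3: Under H0 (random ordering), E[R] = 2*n_A*n_B/(n_A+n_B) + 1 = 2*5*5/10 + 1 = 6.0000.
        Var[R] = 2*n_A*n_B*(2*n_A*n_B - n_A - n_B) / ((n_A+n_B)^2 * (n_A+n_B-1)) = 2000/900 = 2.2222.
        SD[R] = 1.4907.
Step 4: R = E[R], so z = 0 with no continuity correction.
Step 5: Two-sided p-value via normal approximation = 2*(1 - Phi(|z|)) = 1.000000.
Step 6: alpha = 0.1. fail to reject H0.

R = 6, z = 0.0000, p = 1.000000, fail to reject H0.


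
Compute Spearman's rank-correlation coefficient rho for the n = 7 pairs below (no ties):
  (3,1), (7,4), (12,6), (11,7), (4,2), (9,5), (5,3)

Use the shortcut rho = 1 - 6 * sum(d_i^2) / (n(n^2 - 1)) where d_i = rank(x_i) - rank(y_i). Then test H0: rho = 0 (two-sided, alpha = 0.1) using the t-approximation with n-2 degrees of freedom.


Step 1: Rank x and y separately (midranks; no ties here).
rank(x): 3->1, 7->4, 12->7, 11->6, 4->2, 9->5, 5->3
rank(y): 1->1, 4->4, 6->6, 7->7, 2->2, 5->5, 3->3
Step 2: d_i = R_x(i) - R_y(i); compute d_i^2.
  (1-1)^2=0, (4-4)^2=0, (7-6)^2=1, (6-7)^2=1, (2-2)^2=0, (5-5)^2=0, (3-3)^2=0
sum(d^2) = 2.
Step 3: rho = 1 - 6*2 / (7*(7^2 - 1)) = 1 - 12/336 = 0.964286.
Step 4: Under H0, t = rho * sqrt((n-2)/(1-rho^2)) = 8.1408 ~ t(5).
Step 5: Two-sided p-value from the t-distribution with 5 df = 0.000454.
Step 6: alpha = 0.1. reject H0.

rho = 0.9643, p = 0.000454, reject H0 at alpha = 0.1.


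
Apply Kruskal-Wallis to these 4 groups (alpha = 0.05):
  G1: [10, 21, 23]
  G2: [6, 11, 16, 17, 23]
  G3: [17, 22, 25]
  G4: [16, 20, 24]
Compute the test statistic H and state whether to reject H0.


Step 1: Combine all N = 14 observations and assign midranks.
sorted (value, group, rank): (6,G2,1), (10,G1,2), (11,G2,3), (16,G2,4.5), (16,G4,4.5), (17,G2,6.5), (17,G3,6.5), (20,G4,8), (21,G1,9), (22,G3,10), (23,G1,11.5), (23,G2,11.5), (24,G4,13), (25,G3,14)
Step 2: Sum ranks within each group.
R_1 = 22.5 (n_1 = 3)
R_2 = 26.5 (n_2 = 5)
R_3 = 30.5 (n_3 = 3)
R_4 = 25.5 (n_4 = 3)
Step 3: H = 12/(N(N+1)) * sum(R_i^2/n_i) - 3(N+1)
     = 12/(14*15) * (22.5^2/3 + 26.5^2/5 + 30.5^2/3 + 25.5^2/3) - 3*15
     = 0.057143 * 836.033 - 45
     = 2.773333.
Step 4: Ties present; correction factor C = 1 - 18/(14^3 - 14) = 0.993407. Corrected H = 2.773333 / 0.993407 = 2.791740.
Step 5: Under H0, H ~ chi^2(3); p-value = 0.424861.
Step 6: alpha = 0.05. fail to reject H0.

H = 2.7917, df = 3, p = 0.424861, fail to reject H0.


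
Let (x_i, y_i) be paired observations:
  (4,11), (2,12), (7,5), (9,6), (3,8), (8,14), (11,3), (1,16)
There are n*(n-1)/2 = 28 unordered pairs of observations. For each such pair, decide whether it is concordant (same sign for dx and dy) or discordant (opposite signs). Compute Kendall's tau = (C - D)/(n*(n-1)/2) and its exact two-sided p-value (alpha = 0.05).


Step 1: Enumerate the 28 unordered pairs (i,j) with i<j and classify each by sign(x_j-x_i) * sign(y_j-y_i).
  (1,2):dx=-2,dy=+1->D; (1,3):dx=+3,dy=-6->D; (1,4):dx=+5,dy=-5->D; (1,5):dx=-1,dy=-3->C
  (1,6):dx=+4,dy=+3->C; (1,7):dx=+7,dy=-8->D; (1,8):dx=-3,dy=+5->D; (2,3):dx=+5,dy=-7->D
  (2,4):dx=+7,dy=-6->D; (2,5):dx=+1,dy=-4->D; (2,6):dx=+6,dy=+2->C; (2,7):dx=+9,dy=-9->D
  (2,8):dx=-1,dy=+4->D; (3,4):dx=+2,dy=+1->C; (3,5):dx=-4,dy=+3->D; (3,6):dx=+1,dy=+9->C
  (3,7):dx=+4,dy=-2->D; (3,8):dx=-6,dy=+11->D; (4,5):dx=-6,dy=+2->D; (4,6):dx=-1,dy=+8->D
  (4,7):dx=+2,dy=-3->D; (4,8):dx=-8,dy=+10->D; (5,6):dx=+5,dy=+6->C; (5,7):dx=+8,dy=-5->D
  (5,8):dx=-2,dy=+8->D; (6,7):dx=+3,dy=-11->D; (6,8):dx=-7,dy=+2->D; (7,8):dx=-10,dy=+13->D
Step 2: C = 6, D = 22, total pairs = 28.
Step 3: tau = (C - D)/(n(n-1)/2) = (6 - 22)/28 = -0.571429.
Step 4: Exact two-sided p-value (enumerate n! = 40320 permutations of y under H0): p = 0.061012.
Step 5: alpha = 0.05. fail to reject H0.

tau_b = -0.5714 (C=6, D=22), p = 0.061012, fail to reject H0.


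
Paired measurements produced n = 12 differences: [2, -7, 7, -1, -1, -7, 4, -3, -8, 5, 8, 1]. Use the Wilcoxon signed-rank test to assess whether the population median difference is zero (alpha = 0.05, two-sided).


Step 1: Drop any zero differences (none here) and take |d_i|.
|d| = [2, 7, 7, 1, 1, 7, 4, 3, 8, 5, 8, 1]
Step 2: Midrank |d_i| (ties get averaged ranks).
ranks: |2|->4, |7|->9, |7|->9, |1|->2, |1|->2, |7|->9, |4|->6, |3|->5, |8|->11.5, |5|->7, |8|->11.5, |1|->2
Step 3: Attach original signs; sum ranks with positive sign and with negative sign.
W+ = 4 + 9 + 6 + 7 + 11.5 + 2 = 39.5
W- = 9 + 2 + 2 + 9 + 5 + 11.5 = 38.5
(Check: W+ + W- = 78 should equal n(n+1)/2 = 78.)
Step 4: Test statistic W = min(W+, W-) = 38.5.
Step 5: Ties in |d|, so use the tie-corrected normal approximation.
        E[W] = n(n+1)/4 = 12*13/4 = 39.
        Tie groups: |d|=1 (t=3), |d|=7 (t=3), |d|=8 (t=2); sum(t^3 - t) = 54.
        Var[W] = n(n+1)(2n+1)/24 - sum(t^3-t)/48 = 3900/24 - 54/48 = 161.375.
        z = (W - E[W]) / sqrt(Var[W]) = (38.5 - 39) / 12.7033 = -0.0394.
        Two-sided p = 2*Phi(z) = 0.968604.
Step 6: alpha = 0.05. fail to reject H0.

W+ = 39.5, W- = 38.5, W = min = 38.5, p = 0.968604, fail to reject H0.


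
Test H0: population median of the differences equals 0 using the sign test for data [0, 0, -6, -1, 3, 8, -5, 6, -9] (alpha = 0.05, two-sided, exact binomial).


Step 1: Discard zero differences. Original n = 9; n_eff = number of nonzero differences = 7.
Nonzero differences (with sign): -6, -1, +3, +8, -5, +6, -9
Step 2: Count signs: positive = 3, negative = 4.
Step 3: Under H0: P(positive) = 0.5, so the number of positives S ~ Bin(7, 0.5).
Step 4: Two-sided exact p-value = sum of Bin(7,0.5) probabilities at or below the observed probability = 1.000000.
Step 5: alpha = 0.05. fail to reject H0.

n_eff = 7, pos = 3, neg = 4, p = 1.000000, fail to reject H0.


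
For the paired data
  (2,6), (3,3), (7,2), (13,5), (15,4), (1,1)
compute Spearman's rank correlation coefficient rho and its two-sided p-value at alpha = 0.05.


Step 1: Rank x and y separately (midranks; no ties here).
rank(x): 2->2, 3->3, 7->4, 13->5, 15->6, 1->1
rank(y): 6->6, 3->3, 2->2, 5->5, 4->4, 1->1
Step 2: d_i = R_x(i) - R_y(i); compute d_i^2.
  (2-6)^2=16, (3-3)^2=0, (4-2)^2=4, (5-5)^2=0, (6-4)^2=4, (1-1)^2=0
sum(d^2) = 24.
Step 3: rho = 1 - 6*24 / (6*(6^2 - 1)) = 1 - 144/210 = 0.314286.
Step 4: Under H0, t = rho * sqrt((n-2)/(1-rho^2)) = 0.6621 ~ t(4).
Step 5: Two-sided p-value from the t-distribution with 4 df = 0.544093.
Step 6: alpha = 0.05. fail to reject H0.

rho = 0.3143, p = 0.544093, fail to reject H0 at alpha = 0.05.


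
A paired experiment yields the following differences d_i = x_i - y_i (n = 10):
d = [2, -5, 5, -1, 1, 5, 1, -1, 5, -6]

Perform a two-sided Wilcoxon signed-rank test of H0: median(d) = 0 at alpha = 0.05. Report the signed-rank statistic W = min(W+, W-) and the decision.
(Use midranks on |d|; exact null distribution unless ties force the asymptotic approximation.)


Step 1: Drop any zero differences (none here) and take |d_i|.
|d| = [2, 5, 5, 1, 1, 5, 1, 1, 5, 6]
Step 2: Midrank |d_i| (ties get averaged ranks).
ranks: |2|->5, |5|->7.5, |5|->7.5, |1|->2.5, |1|->2.5, |5|->7.5, |1|->2.5, |1|->2.5, |5|->7.5, |6|->10
Step 3: Attach original signs; sum ranks with positive sign and with negative sign.
W+ = 5 + 7.5 + 2.5 + 7.5 + 2.5 + 7.5 = 32.5
W- = 7.5 + 2.5 + 2.5 + 10 = 22.5
(Check: W+ + W- = 55 should equal n(n+1)/2 = 55.)
Step 4: Test statistic W = min(W+, W-) = 22.5.
Step 5: Ties in |d|, so use the tie-corrected normal approximation.
        E[W] = n(n+1)/4 = 10*11/4 = 27.5.
        Tie groups: |d|=1 (t=4), |d|=5 (t=4); sum(t^3 - t) = 120.
        Var[W] = n(n+1)(2n+1)/24 - sum(t^3-t)/48 = 2310/24 - 120/48 = 93.75.
        z = (W - E[W]) / sqrt(Var[W]) = (22.5 - 27.5) / 9.6825 = -0.5164.
        Two-sided p = 2*Phi(z) = 0.605577.
Step 6: alpha = 0.05. fail to reject H0.

W+ = 32.5, W- = 22.5, W = min = 22.5, p = 0.605577, fail to reject H0.


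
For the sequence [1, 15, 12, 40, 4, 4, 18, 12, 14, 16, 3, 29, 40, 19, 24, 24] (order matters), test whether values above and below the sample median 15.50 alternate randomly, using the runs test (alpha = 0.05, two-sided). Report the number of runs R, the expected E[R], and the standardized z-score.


Step 1: Compute median = 15.50; label A = above, B = below.
Labels in order: BBBABBABBABAAAAA  (n_A = 8, n_B = 8)
Step 2: Count runs R = 8.
Step 3: Under H0 (random ordering), E[R] = 2*n_A*n_B/(n_A+n_B) + 1 = 2*8*8/16 + 1 = 9.0000.
        Var[R] = 2*n_A*n_B*(2*n_A*n_B - n_A - n_B) / ((n_A+n_B)^2 * (n_A+n_B-1)) = 14336/3840 = 3.7333.
        SD[R] = 1.9322.
Step 4: Continuity-corrected z = (R + 0.5 - E[R]) / SD[R] = (8 + 0.5 - 9.0000) / 1.9322 = -0.2588.
Step 5: Two-sided p-value via normal approximation = 2*(1 - Phi(|z|)) = 0.795809.
Step 6: alpha = 0.05. fail to reject H0.

R = 8, z = -0.2588, p = 0.795809, fail to reject H0.


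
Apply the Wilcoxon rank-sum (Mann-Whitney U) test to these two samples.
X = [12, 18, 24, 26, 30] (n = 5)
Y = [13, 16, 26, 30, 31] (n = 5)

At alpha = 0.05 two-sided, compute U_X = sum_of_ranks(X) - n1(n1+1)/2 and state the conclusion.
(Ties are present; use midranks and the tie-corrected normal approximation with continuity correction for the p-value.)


Step 1: Combine and sort all 10 observations; assign midranks.
sorted (value, group): (12,X), (13,Y), (16,Y), (18,X), (24,X), (26,X), (26,Y), (30,X), (30,Y), (31,Y)
ranks: 12->1, 13->2, 16->3, 18->4, 24->5, 26->6.5, 26->6.5, 30->8.5, 30->8.5, 31->10
Step 2: Rank sum for X: R1 = 1 + 4 + 5 + 6.5 + 8.5 = 25.
Step 3: U_X = R1 - n1(n1+1)/2 = 25 - 5*6/2 = 25 - 15 = 10.
       U_Y = n1*n2 - U_X = 25 - 10 = 15.
Step 4: Ties are present, so use the tie-corrected normal approximation (with continuity correction) for the p-value.
Step 5: p-value = 0.674236; compare to alpha = 0.05. fail to reject H0.

U_X = 10, p = 0.674236, fail to reject H0 at alpha = 0.05.


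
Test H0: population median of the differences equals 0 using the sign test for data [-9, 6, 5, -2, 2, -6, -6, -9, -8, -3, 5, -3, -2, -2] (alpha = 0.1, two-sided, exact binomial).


Step 1: Discard zero differences. Original n = 14; n_eff = number of nonzero differences = 14.
Nonzero differences (with sign): -9, +6, +5, -2, +2, -6, -6, -9, -8, -3, +5, -3, -2, -2
Step 2: Count signs: positive = 4, negative = 10.
Step 3: Under H0: P(positive) = 0.5, so the number of positives S ~ Bin(14, 0.5).
Step 4: Two-sided exact p-value = sum of Bin(14,0.5) probabilities at or below the observed probability = 0.179565.
Step 5: alpha = 0.1. fail to reject H0.

n_eff = 14, pos = 4, neg = 10, p = 0.179565, fail to reject H0.


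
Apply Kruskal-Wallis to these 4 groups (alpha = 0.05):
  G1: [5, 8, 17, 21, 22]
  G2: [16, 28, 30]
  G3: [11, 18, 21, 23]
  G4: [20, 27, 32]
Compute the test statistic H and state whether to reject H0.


Step 1: Combine all N = 15 observations and assign midranks.
sorted (value, group, rank): (5,G1,1), (8,G1,2), (11,G3,3), (16,G2,4), (17,G1,5), (18,G3,6), (20,G4,7), (21,G1,8.5), (21,G3,8.5), (22,G1,10), (23,G3,11), (27,G4,12), (28,G2,13), (30,G2,14), (32,G4,15)
Step 2: Sum ranks within each group.
R_1 = 26.5 (n_1 = 5)
R_2 = 31 (n_2 = 3)
R_3 = 28.5 (n_3 = 4)
R_4 = 34 (n_4 = 3)
Step 3: H = 12/(N(N+1)) * sum(R_i^2/n_i) - 3(N+1)
     = 12/(15*16) * (26.5^2/5 + 31^2/3 + 28.5^2/4 + 34^2/3) - 3*16
     = 0.050000 * 1049.18 - 48
     = 4.458958.
Step 4: Ties present; correction factor C = 1 - 6/(15^3 - 15) = 0.998214. Corrected H = 4.458958 / 0.998214 = 4.466935.
Step 5: Under H0, H ~ chi^2(3); p-value = 0.215259.
Step 6: alpha = 0.05. fail to reject H0.

H = 4.4669, df = 3, p = 0.215259, fail to reject H0.


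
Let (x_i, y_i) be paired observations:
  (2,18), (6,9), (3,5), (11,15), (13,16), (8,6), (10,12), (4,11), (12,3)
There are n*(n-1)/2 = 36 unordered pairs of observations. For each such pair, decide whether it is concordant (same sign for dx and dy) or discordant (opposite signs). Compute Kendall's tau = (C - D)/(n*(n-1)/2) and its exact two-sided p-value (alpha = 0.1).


Step 1: Enumerate the 36 unordered pairs (i,j) with i<j and classify each by sign(x_j-x_i) * sign(y_j-y_i).
  (1,2):dx=+4,dy=-9->D; (1,3):dx=+1,dy=-13->D; (1,4):dx=+9,dy=-3->D; (1,5):dx=+11,dy=-2->D
  (1,6):dx=+6,dy=-12->D; (1,7):dx=+8,dy=-6->D; (1,8):dx=+2,dy=-7->D; (1,9):dx=+10,dy=-15->D
  (2,3):dx=-3,dy=-4->C; (2,4):dx=+5,dy=+6->C; (2,5):dx=+7,dy=+7->C; (2,6):dx=+2,dy=-3->D
  (2,7):dx=+4,dy=+3->C; (2,8):dx=-2,dy=+2->D; (2,9):dx=+6,dy=-6->D; (3,4):dx=+8,dy=+10->C
  (3,5):dx=+10,dy=+11->C; (3,6):dx=+5,dy=+1->C; (3,7):dx=+7,dy=+7->C; (3,8):dx=+1,dy=+6->C
  (3,9):dx=+9,dy=-2->D; (4,5):dx=+2,dy=+1->C; (4,6):dx=-3,dy=-9->C; (4,7):dx=-1,dy=-3->C
  (4,8):dx=-7,dy=-4->C; (4,9):dx=+1,dy=-12->D; (5,6):dx=-5,dy=-10->C; (5,7):dx=-3,dy=-4->C
  (5,8):dx=-9,dy=-5->C; (5,9):dx=-1,dy=-13->C; (6,7):dx=+2,dy=+6->C; (6,8):dx=-4,dy=+5->D
  (6,9):dx=+4,dy=-3->D; (7,8):dx=-6,dy=-1->C; (7,9):dx=+2,dy=-9->D; (8,9):dx=+8,dy=-8->D
Step 2: C = 19, D = 17, total pairs = 36.
Step 3: tau = (C - D)/(n(n-1)/2) = (19 - 17)/36 = 0.055556.
Step 4: Exact two-sided p-value (enumerate n! = 362880 permutations of y under H0): p = 0.919455.
Step 5: alpha = 0.1. fail to reject H0.

tau_b = 0.0556 (C=19, D=17), p = 0.919455, fail to reject H0.


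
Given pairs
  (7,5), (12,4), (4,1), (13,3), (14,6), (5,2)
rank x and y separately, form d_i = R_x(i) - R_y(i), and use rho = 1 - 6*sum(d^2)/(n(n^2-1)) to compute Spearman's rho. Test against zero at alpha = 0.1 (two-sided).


Step 1: Rank x and y separately (midranks; no ties here).
rank(x): 7->3, 12->4, 4->1, 13->5, 14->6, 5->2
rank(y): 5->5, 4->4, 1->1, 3->3, 6->6, 2->2
Step 2: d_i = R_x(i) - R_y(i); compute d_i^2.
  (3-5)^2=4, (4-4)^2=0, (1-1)^2=0, (5-3)^2=4, (6-6)^2=0, (2-2)^2=0
sum(d^2) = 8.
Step 3: rho = 1 - 6*8 / (6*(6^2 - 1)) = 1 - 48/210 = 0.771429.
Step 4: Under H0, t = rho * sqrt((n-2)/(1-rho^2)) = 2.4247 ~ t(4).
Step 5: Two-sided p-value from the t-distribution with 4 df = 0.072397.
Step 6: alpha = 0.1. reject H0.

rho = 0.7714, p = 0.072397, reject H0 at alpha = 0.1.


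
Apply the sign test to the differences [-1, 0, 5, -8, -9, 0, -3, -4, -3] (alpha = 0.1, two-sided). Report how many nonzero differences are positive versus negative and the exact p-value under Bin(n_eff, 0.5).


Step 1: Discard zero differences. Original n = 9; n_eff = number of nonzero differences = 7.
Nonzero differences (with sign): -1, +5, -8, -9, -3, -4, -3
Step 2: Count signs: positive = 1, negative = 6.
Step 3: Under H0: P(positive) = 0.5, so the number of positives S ~ Bin(7, 0.5).
Step 4: Two-sided exact p-value = sum of Bin(7,0.5) probabilities at or below the observed probability = 0.125000.
Step 5: alpha = 0.1. fail to reject H0.

n_eff = 7, pos = 1, neg = 6, p = 0.125000, fail to reject H0.


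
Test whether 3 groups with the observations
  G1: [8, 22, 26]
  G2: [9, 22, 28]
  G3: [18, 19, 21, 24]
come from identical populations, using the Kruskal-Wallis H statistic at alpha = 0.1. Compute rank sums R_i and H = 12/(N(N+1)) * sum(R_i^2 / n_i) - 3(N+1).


Step 1: Combine all N = 10 observations and assign midranks.
sorted (value, group, rank): (8,G1,1), (9,G2,2), (18,G3,3), (19,G3,4), (21,G3,5), (22,G1,6.5), (22,G2,6.5), (24,G3,8), (26,G1,9), (28,G2,10)
Step 2: Sum ranks within each group.
R_1 = 16.5 (n_1 = 3)
R_2 = 18.5 (n_2 = 3)
R_3 = 20 (n_3 = 4)
Step 3: H = 12/(N(N+1)) * sum(R_i^2/n_i) - 3(N+1)
     = 12/(10*11) * (16.5^2/3 + 18.5^2/3 + 20^2/4) - 3*11
     = 0.109091 * 304.833 - 33
     = 0.254545.
Step 4: Ties present; correction factor C = 1 - 6/(10^3 - 10) = 0.993939. Corrected H = 0.254545 / 0.993939 = 0.256098.
Step 5: Under H0, H ~ chi^2(2); p-value = 0.879810.
Step 6: alpha = 0.1. fail to reject H0.

H = 0.2561, df = 2, p = 0.879810, fail to reject H0.


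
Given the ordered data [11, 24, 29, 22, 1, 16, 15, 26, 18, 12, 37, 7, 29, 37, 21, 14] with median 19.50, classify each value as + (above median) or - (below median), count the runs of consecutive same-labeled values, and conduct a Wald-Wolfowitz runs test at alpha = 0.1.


Step 1: Compute median = 19.50; label A = above, B = below.
Labels in order: BAAABBBABBABAAAB  (n_A = 8, n_B = 8)
Step 2: Count runs R = 9.
Step 3: Under H0 (random ordering), E[R] = 2*n_A*n_B/(n_A+n_B) + 1 = 2*8*8/16 + 1 = 9.0000.
        Var[R] = 2*n_A*n_B*(2*n_A*n_B - n_A - n_B) / ((n_A+n_B)^2 * (n_A+n_B-1)) = 14336/3840 = 3.7333.
        SD[R] = 1.9322.
Step 4: R = E[R], so z = 0 with no continuity correction.
Step 5: Two-sided p-value via normal approximation = 2*(1 - Phi(|z|)) = 1.000000.
Step 6: alpha = 0.1. fail to reject H0.

R = 9, z = 0.0000, p = 1.000000, fail to reject H0.


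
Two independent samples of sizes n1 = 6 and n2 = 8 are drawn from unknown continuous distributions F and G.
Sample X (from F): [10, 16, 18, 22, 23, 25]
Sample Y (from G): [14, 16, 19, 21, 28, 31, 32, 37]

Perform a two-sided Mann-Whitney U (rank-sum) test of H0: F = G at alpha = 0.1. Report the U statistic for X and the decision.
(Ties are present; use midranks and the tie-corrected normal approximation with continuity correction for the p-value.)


Step 1: Combine and sort all 14 observations; assign midranks.
sorted (value, group): (10,X), (14,Y), (16,X), (16,Y), (18,X), (19,Y), (21,Y), (22,X), (23,X), (25,X), (28,Y), (31,Y), (32,Y), (37,Y)
ranks: 10->1, 14->2, 16->3.5, 16->3.5, 18->5, 19->6, 21->7, 22->8, 23->9, 25->10, 28->11, 31->12, 32->13, 37->14
Step 2: Rank sum for X: R1 = 1 + 3.5 + 5 + 8 + 9 + 10 = 36.5.
Step 3: U_X = R1 - n1(n1+1)/2 = 36.5 - 6*7/2 = 36.5 - 21 = 15.5.
       U_Y = n1*n2 - U_X = 48 - 15.5 = 32.5.
Step 4: Ties are present, so use the tie-corrected normal approximation (with continuity correction) for the p-value.
Step 5: p-value = 0.301168; compare to alpha = 0.1. fail to reject H0.

U_X = 15.5, p = 0.301168, fail to reject H0 at alpha = 0.1.


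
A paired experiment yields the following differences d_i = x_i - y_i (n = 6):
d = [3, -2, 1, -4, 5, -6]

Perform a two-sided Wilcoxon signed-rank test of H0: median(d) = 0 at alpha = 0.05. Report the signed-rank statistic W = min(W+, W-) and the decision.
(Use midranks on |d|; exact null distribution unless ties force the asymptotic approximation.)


Step 1: Drop any zero differences (none here) and take |d_i|.
|d| = [3, 2, 1, 4, 5, 6]
Step 2: Midrank |d_i| (ties get averaged ranks).
ranks: |3|->3, |2|->2, |1|->1, |4|->4, |5|->5, |6|->6
Step 3: Attach original signs; sum ranks with positive sign and with negative sign.
W+ = 3 + 1 + 5 = 9
W- = 2 + 4 + 6 = 12
(Check: W+ + W- = 21 should equal n(n+1)/2 = 21.)
Step 4: Test statistic W = min(W+, W-) = 9.
Step 5: No ties, so the exact null distribution over the 2^6 = 64 sign assignments gives the two-sided p-value = 0.843750.
Step 6: alpha = 0.05. fail to reject H0.

W+ = 9, W- = 12, W = min = 9, p = 0.843750, fail to reject H0.


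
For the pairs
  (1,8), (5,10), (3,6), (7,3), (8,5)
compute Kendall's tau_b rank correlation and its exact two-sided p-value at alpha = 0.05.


Step 1: Enumerate the 10 unordered pairs (i,j) with i<j and classify each by sign(x_j-x_i) * sign(y_j-y_i).
  (1,2):dx=+4,dy=+2->C; (1,3):dx=+2,dy=-2->D; (1,4):dx=+6,dy=-5->D; (1,5):dx=+7,dy=-3->D
  (2,3):dx=-2,dy=-4->C; (2,4):dx=+2,dy=-7->D; (2,5):dx=+3,dy=-5->D; (3,4):dx=+4,dy=-3->D
  (3,5):dx=+5,dy=-1->D; (4,5):dx=+1,dy=+2->C
Step 2: C = 3, D = 7, total pairs = 10.
Step 3: tau = (C - D)/(n(n-1)/2) = (3 - 7)/10 = -0.400000.
Step 4: Exact two-sided p-value (enumerate n! = 120 permutations of y under H0): p = 0.483333.
Step 5: alpha = 0.05. fail to reject H0.

tau_b = -0.4000 (C=3, D=7), p = 0.483333, fail to reject H0.


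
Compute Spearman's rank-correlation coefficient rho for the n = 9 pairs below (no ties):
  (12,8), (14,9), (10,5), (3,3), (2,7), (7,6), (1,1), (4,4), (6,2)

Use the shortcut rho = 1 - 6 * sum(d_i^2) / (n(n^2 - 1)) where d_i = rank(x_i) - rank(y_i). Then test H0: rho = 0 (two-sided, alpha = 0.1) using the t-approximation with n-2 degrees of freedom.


Step 1: Rank x and y separately (midranks; no ties here).
rank(x): 12->8, 14->9, 10->7, 3->3, 2->2, 7->6, 1->1, 4->4, 6->5
rank(y): 8->8, 9->9, 5->5, 3->3, 7->7, 6->6, 1->1, 4->4, 2->2
Step 2: d_i = R_x(i) - R_y(i); compute d_i^2.
  (8-8)^2=0, (9-9)^2=0, (7-5)^2=4, (3-3)^2=0, (2-7)^2=25, (6-6)^2=0, (1-1)^2=0, (4-4)^2=0, (5-2)^2=9
sum(d^2) = 38.
Step 3: rho = 1 - 6*38 / (9*(9^2 - 1)) = 1 - 228/720 = 0.683333.
Step 4: Under H0, t = rho * sqrt((n-2)/(1-rho^2)) = 2.4763 ~ t(7).
Step 5: Two-sided p-value from the t-distribution with 7 df = 0.042442.
Step 6: alpha = 0.1. reject H0.

rho = 0.6833, p = 0.042442, reject H0 at alpha = 0.1.


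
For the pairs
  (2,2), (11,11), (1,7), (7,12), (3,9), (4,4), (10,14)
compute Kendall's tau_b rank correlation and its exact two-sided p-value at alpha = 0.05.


Step 1: Enumerate the 21 unordered pairs (i,j) with i<j and classify each by sign(x_j-x_i) * sign(y_j-y_i).
  (1,2):dx=+9,dy=+9->C; (1,3):dx=-1,dy=+5->D; (1,4):dx=+5,dy=+10->C; (1,5):dx=+1,dy=+7->C
  (1,6):dx=+2,dy=+2->C; (1,7):dx=+8,dy=+12->C; (2,3):dx=-10,dy=-4->C; (2,4):dx=-4,dy=+1->D
  (2,5):dx=-8,dy=-2->C; (2,6):dx=-7,dy=-7->C; (2,7):dx=-1,dy=+3->D; (3,4):dx=+6,dy=+5->C
  (3,5):dx=+2,dy=+2->C; (3,6):dx=+3,dy=-3->D; (3,7):dx=+9,dy=+7->C; (4,5):dx=-4,dy=-3->C
  (4,6):dx=-3,dy=-8->C; (4,7):dx=+3,dy=+2->C; (5,6):dx=+1,dy=-5->D; (5,7):dx=+7,dy=+5->C
  (6,7):dx=+6,dy=+10->C
Step 2: C = 16, D = 5, total pairs = 21.
Step 3: tau = (C - D)/(n(n-1)/2) = (16 - 5)/21 = 0.523810.
Step 4: Exact two-sided p-value (enumerate n! = 5040 permutations of y under H0): p = 0.136111.
Step 5: alpha = 0.05. fail to reject H0.

tau_b = 0.5238 (C=16, D=5), p = 0.136111, fail to reject H0.


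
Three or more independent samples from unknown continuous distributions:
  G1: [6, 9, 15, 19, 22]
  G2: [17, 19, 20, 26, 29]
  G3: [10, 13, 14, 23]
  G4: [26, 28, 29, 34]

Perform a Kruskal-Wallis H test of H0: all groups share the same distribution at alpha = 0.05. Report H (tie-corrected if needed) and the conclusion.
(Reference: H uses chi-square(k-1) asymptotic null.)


Step 1: Combine all N = 18 observations and assign midranks.
sorted (value, group, rank): (6,G1,1), (9,G1,2), (10,G3,3), (13,G3,4), (14,G3,5), (15,G1,6), (17,G2,7), (19,G1,8.5), (19,G2,8.5), (20,G2,10), (22,G1,11), (23,G3,12), (26,G2,13.5), (26,G4,13.5), (28,G4,15), (29,G2,16.5), (29,G4,16.5), (34,G4,18)
Step 2: Sum ranks within each group.
R_1 = 28.5 (n_1 = 5)
R_2 = 55.5 (n_2 = 5)
R_3 = 24 (n_3 = 4)
R_4 = 63 (n_4 = 4)
Step 3: H = 12/(N(N+1)) * sum(R_i^2/n_i) - 3(N+1)
     = 12/(18*19) * (28.5^2/5 + 55.5^2/5 + 24^2/4 + 63^2/4) - 3*19
     = 0.035088 * 1914.75 - 57
     = 10.184211.
Step 4: Ties present; correction factor C = 1 - 18/(18^3 - 18) = 0.996904. Corrected H = 10.184211 / 0.996904 = 10.215839.
Step 5: Under H0, H ~ chi^2(3); p-value = 0.016818.
Step 6: alpha = 0.05. reject H0.

H = 10.2158, df = 3, p = 0.016818, reject H0.


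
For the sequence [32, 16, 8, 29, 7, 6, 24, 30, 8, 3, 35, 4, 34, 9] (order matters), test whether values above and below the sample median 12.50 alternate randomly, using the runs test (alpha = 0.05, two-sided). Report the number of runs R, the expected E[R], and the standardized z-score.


Step 1: Compute median = 12.50; label A = above, B = below.
Labels in order: AABABBAABBABAB  (n_A = 7, n_B = 7)
Step 2: Count runs R = 10.
Step 3: Under H0 (random ordering), E[R] = 2*n_A*n_B/(n_A+n_B) + 1 = 2*7*7/14 + 1 = 8.0000.
        Var[R] = 2*n_A*n_B*(2*n_A*n_B - n_A - n_B) / ((n_A+n_B)^2 * (n_A+n_B-1)) = 8232/2548 = 3.2308.
        SD[R] = 1.7974.
Step 4: Continuity-corrected z = (R - 0.5 - E[R]) / SD[R] = (10 - 0.5 - 8.0000) / 1.7974 = 0.8345.
Step 5: Two-sided p-value via normal approximation = 2*(1 - Phi(|z|)) = 0.403986.
Step 6: alpha = 0.05. fail to reject H0.

R = 10, z = 0.8345, p = 0.403986, fail to reject H0.


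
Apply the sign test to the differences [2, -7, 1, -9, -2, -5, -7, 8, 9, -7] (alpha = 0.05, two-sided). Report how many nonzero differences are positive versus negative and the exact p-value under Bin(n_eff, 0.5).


Step 1: Discard zero differences. Original n = 10; n_eff = number of nonzero differences = 10.
Nonzero differences (with sign): +2, -7, +1, -9, -2, -5, -7, +8, +9, -7
Step 2: Count signs: positive = 4, negative = 6.
Step 3: Under H0: P(positive) = 0.5, so the number of positives S ~ Bin(10, 0.5).
Step 4: Two-sided exact p-value = sum of Bin(10,0.5) probabilities at or below the observed probability = 0.753906.
Step 5: alpha = 0.05. fail to reject H0.

n_eff = 10, pos = 4, neg = 6, p = 0.753906, fail to reject H0.


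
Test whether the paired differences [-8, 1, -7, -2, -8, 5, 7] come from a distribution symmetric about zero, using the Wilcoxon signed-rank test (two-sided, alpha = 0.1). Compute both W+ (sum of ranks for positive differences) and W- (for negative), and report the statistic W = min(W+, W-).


Step 1: Drop any zero differences (none here) and take |d_i|.
|d| = [8, 1, 7, 2, 8, 5, 7]
Step 2: Midrank |d_i| (ties get averaged ranks).
ranks: |8|->6.5, |1|->1, |7|->4.5, |2|->2, |8|->6.5, |5|->3, |7|->4.5
Step 3: Attach original signs; sum ranks with positive sign and with negative sign.
W+ = 1 + 3 + 4.5 = 8.5
W- = 6.5 + 4.5 + 2 + 6.5 = 19.5
(Check: W+ + W- = 28 should equal n(n+1)/2 = 28.)
Step 4: Test statistic W = min(W+, W-) = 8.5.
Step 5: Ties in |d|, so use the tie-corrected normal approximation.
        E[W] = n(n+1)/4 = 7*8/4 = 14.
        Tie groups: |d|=7 (t=2), |d|=8 (t=2); sum(t^3 - t) = 12.
        Var[W] = n(n+1)(2n+1)/24 - sum(t^3-t)/48 = 840/24 - 12/48 = 34.75.
        z = (W - E[W]) / sqrt(Var[W]) = (8.5 - 14) / 5.8949 = -0.9330.
        Two-sided p = 2*Phi(z) = 0.350816.
Step 6: alpha = 0.1. fail to reject H0.

W+ = 8.5, W- = 19.5, W = min = 8.5, p = 0.350816, fail to reject H0.


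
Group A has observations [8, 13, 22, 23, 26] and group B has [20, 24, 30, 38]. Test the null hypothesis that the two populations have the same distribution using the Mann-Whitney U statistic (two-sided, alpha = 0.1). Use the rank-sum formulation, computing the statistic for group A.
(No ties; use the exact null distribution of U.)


Step 1: Combine and sort all 9 observations; assign midranks.
sorted (value, group): (8,X), (13,X), (20,Y), (22,X), (23,X), (24,Y), (26,X), (30,Y), (38,Y)
ranks: 8->1, 13->2, 20->3, 22->4, 23->5, 24->6, 26->7, 30->8, 38->9
Step 2: Rank sum for X: R1 = 1 + 2 + 4 + 5 + 7 = 19.
Step 3: U_X = R1 - n1(n1+1)/2 = 19 - 5*6/2 = 19 - 15 = 4.
       U_Y = n1*n2 - U_X = 20 - 4 = 16.
Step 4: No ties, so the exact null distribution of U (based on enumerating the C(9,5) = 126 equally likely rank assignments) gives the two-sided p-value.
Step 5: p-value = 0.190476; compare to alpha = 0.1. fail to reject H0.

U_X = 4, p = 0.190476, fail to reject H0 at alpha = 0.1.


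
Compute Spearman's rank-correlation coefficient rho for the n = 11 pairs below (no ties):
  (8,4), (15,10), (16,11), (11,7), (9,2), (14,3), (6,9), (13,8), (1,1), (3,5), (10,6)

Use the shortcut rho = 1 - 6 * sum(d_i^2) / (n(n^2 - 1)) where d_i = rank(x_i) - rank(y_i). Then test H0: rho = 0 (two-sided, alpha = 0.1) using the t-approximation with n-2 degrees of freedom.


Step 1: Rank x and y separately (midranks; no ties here).
rank(x): 8->4, 15->10, 16->11, 11->7, 9->5, 14->9, 6->3, 13->8, 1->1, 3->2, 10->6
rank(y): 4->4, 10->10, 11->11, 7->7, 2->2, 3->3, 9->9, 8->8, 1->1, 5->5, 6->6
Step 2: d_i = R_x(i) - R_y(i); compute d_i^2.
  (4-4)^2=0, (10-10)^2=0, (11-11)^2=0, (7-7)^2=0, (5-2)^2=9, (9-3)^2=36, (3-9)^2=36, (8-8)^2=0, (1-1)^2=0, (2-5)^2=9, (6-6)^2=0
sum(d^2) = 90.
Step 3: rho = 1 - 6*90 / (11*(11^2 - 1)) = 1 - 540/1320 = 0.590909.
Step 4: Under H0, t = rho * sqrt((n-2)/(1-rho^2)) = 2.1974 ~ t(9).
Step 5: Two-sided p-value from the t-distribution with 9 df = 0.055576.
Step 6: alpha = 0.1. reject H0.

rho = 0.5909, p = 0.055576, reject H0 at alpha = 0.1.
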